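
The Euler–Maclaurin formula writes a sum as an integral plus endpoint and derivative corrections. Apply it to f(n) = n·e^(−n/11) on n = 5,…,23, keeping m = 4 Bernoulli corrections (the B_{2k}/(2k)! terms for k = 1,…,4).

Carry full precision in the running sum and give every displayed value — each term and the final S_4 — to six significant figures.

S_4 ≈ 68.4645

The integral term ∫_5^23 x·e^(−x/11) dx = 65.4967.
Boundary: ½(f(5) + f(23)) = ½(3.17368 + 2.84222) = 3.00795.
Running total after boundary: 68.5046.
Correction k=1: B_{2}/2! · (f^{(1)}(23) − f^{(1)}(5)) = 1/12 · (-0.134809 − 0.346220) = -0.0400857.
Partial sum through k=1: 68.4645.
Correction k=2: B_{4}/4! · (f^{(3)}(23) − f^{(3)}(5)) = −1/720 · (0.000928435 − 0.0133528) = 1.72561e-05.
Partial sum through k=2: 68.4645.
Correction k=3: B_{6}/6! · (f^{(5)}(23) − f^{(5)}(5)) = 1/30240 · (2.45537e-05 − 0.000197061) = -5.70460e-09.
Partial sum through k=3: 68.4645.
Correction k=4: B_{8}/8! · (f^{(7)}(23) − f^{(7)}(5)) = −1/1209600 · (3.42432e-07 − 2.34519e-06) = 1.65571e-12.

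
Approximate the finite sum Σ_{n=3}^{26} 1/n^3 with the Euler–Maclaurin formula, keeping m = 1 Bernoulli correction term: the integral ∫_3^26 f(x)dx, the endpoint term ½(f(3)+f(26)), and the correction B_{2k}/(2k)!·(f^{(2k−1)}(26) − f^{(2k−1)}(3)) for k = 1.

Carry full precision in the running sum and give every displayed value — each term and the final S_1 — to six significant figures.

Integral: ∫_3^26 1/x^3 dx = 0.0548159.
Boundary: ½(f(3) + f(26)) = ½(0.0370370 + 5.68958e-05) = 0.0185470.
So far: 0.0733629.
k=1: B_{2}/(2)! × [f^{(1)}(26) − f^{(1)}(3)] = 1/12 × (-6.56490e-06 − (-0.0370370)) = 0.00308587.

S_1 ≈ 0.0764487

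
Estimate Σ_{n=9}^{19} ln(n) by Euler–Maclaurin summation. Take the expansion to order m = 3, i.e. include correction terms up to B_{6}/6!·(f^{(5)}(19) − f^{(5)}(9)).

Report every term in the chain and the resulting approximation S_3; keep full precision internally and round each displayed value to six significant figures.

∫_9^19 ln(x) dx evaluates to 26.1693.
Endpoint term: (f(9) + f(19))/2 = (2.19722 + 2.94444)/2 = 2.57083.
Integral + boundary = 28.7402.
Order-1 term: 1/12 · (0.0526316 − 0.111111) = -0.00487329.
After k=1: 28.7353.
Order-2 term: −1/720 · (0.000291588 − 0.00274348) = 3.40541e-06.
After k=2: 28.7353.
Order-3 term: 1/30240 · (9.69267e-06 − 0.000406442) = -1.31200e-08.

S_3 ≈ 28.7353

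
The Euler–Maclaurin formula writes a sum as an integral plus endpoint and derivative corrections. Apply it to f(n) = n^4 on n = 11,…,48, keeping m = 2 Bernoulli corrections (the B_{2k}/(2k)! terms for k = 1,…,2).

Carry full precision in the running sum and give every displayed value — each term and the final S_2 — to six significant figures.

S_2 ≈ 5.36265e+07

The integral term ∫_11^48 x^4 dx = 5.09286e+07.
Boundary: ½(f(11) + f(48)) = ½(14641.0 + 5.30842e+06) = 2.66153e+06.
Running total after boundary: 5.35901e+07.
Correction k=1: B_{2}/2! · (f^{(1)}(48) − f^{(1)}(11)) = 1/12 · (442368 − 5324.00) = 36420.3.
Running total after k=1: 5.36265e+07.
Correction k=2: B_{4}/4! · (f^{(3)}(48) − f^{(3)}(11)) = −1/720 · (1152.00 − 264.000) = -1.23333.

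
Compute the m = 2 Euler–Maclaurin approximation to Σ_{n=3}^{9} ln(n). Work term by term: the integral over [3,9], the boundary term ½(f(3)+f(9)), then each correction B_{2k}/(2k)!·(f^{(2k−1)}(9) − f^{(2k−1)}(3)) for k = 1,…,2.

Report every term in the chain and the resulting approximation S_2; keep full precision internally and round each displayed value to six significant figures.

The integral term ∫_3^9 ln(x) dx = 10.4792.
Endpoint term: (f(3) + f(9))/2 = (1.09861 + 2.19722)/2 = 1.64792.
Integral + boundary = 12.1271.
k=1: B_{2}/(2)! × [f^{(1)}(9) − f^{(1)}(3)] = 1/12 × (0.111111 − 0.333333) = -0.0185185.
Running total after k=1: 12.1086.
k=2: B_{4}/(4)! × [f^{(3)}(9) − f^{(3)}(3)] = −1/720 × (0.00274348 − 0.0740741) = 9.90703e-05.

S_2 ≈ 12.1087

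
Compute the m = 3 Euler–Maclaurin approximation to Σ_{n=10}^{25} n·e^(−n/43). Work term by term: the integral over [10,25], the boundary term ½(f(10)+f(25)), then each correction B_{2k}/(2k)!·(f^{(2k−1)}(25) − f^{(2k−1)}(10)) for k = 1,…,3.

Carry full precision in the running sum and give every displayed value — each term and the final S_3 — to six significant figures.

S_3 ≈ 182.176

The integral term ∫_10^25 x·e^(−x/43) dx = 171.256.
Endpoint term: (f(10) + f(25))/2 = (7.92504 + 13.9779)/2 = 10.9515.
So far: 182.207.
Order-1 term: 1/12 · (0.234049 − 0.608200) = -0.0311793.
Running total after k=1: 182.176.
Order-2 term: −1/720 · (0.000731360 − 0.00118616) = 6.31665e-07.
Running total after k=2: 182.176.
Order-3 term: 1/30240 · (7.22628e-07 − 1.10513e-06) = -1.26488e-11.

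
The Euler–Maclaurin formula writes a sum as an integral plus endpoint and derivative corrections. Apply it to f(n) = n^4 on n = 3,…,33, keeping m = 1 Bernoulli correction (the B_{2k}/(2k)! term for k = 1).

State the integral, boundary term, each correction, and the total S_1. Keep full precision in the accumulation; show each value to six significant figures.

∫_3^33 x^4 dx evaluates to 7.82703e+06.
Endpoint term: (f(3) + f(33))/2 = (81.0000 + 1.18592e+06)/2 = 593001.
So far: 8.42003e+06.
Correction k=1: B_{2}/2! · (f^{(1)}(33) − f^{(1)}(3)) = 1/12 · (143748 − 108.000) = 11970.0.

S_1 ≈ 8.43200e+06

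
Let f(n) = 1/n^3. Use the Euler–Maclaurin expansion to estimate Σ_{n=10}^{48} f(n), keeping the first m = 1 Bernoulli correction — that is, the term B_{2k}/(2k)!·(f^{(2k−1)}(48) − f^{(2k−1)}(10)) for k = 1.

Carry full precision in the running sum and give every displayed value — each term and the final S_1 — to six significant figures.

S_1 ≈ 0.00531246

∫_10^48 1/x^3 dx evaluates to 0.00478299.
Boundary: ½(f(10) + f(48)) = ½(0.00100000 + 9.04225e-06) = 0.000504521.
Running total after boundary: 0.00528751.
Order-1 term: 1/12 · (-5.65140e-07 − (-0.000300000)) = 2.49529e-05.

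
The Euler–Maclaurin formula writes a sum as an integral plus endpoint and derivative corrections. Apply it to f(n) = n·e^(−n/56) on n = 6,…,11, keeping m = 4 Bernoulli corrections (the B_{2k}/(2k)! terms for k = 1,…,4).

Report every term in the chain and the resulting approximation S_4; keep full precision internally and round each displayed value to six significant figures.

The integral term ∫_6^11 x·e^(−x/56) dx = 36.3671.
½[f(6) + f(11)] = ½[5.39038 + 9.03826] = 7.21432.
Running total after boundary: 43.5814.
k=1: B_{2}/(2)! × [f^{(1)}(11) − f^{(1)}(6)] = 1/12 × (0.660263 − 0.802140) = -0.0118232.
Running total after k=1: 43.5696.
k=2: B_{4}/(4)! × [f^{(3)}(11) − f^{(3)}(6)] = −1/720 × (0.000734561 − 0.000828742) = 1.30807e-07.
Running total after k=2: 43.5696.
k=3: B_{6}/(6)! × [f^{(5)}(11) − f^{(5)}(6)] = 1/30240 × (4.01332e-07 − 4.46971e-07) = -1.50919e-12.
Running total after k=3: 43.5696.
k=4: B_{8}/(8)! × [f^{(7)}(11) − f^{(7)}(6)] = −1/1209600 × (1.81260e-10 − 2.00789e-10) = 1.61452e-17.

S_4 ≈ 43.5696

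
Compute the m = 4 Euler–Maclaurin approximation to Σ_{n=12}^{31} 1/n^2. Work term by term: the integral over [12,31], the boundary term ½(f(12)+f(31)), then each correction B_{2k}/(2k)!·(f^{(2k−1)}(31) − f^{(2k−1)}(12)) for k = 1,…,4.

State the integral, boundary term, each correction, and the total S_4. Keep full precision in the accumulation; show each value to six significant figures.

Integral: ∫_12^31 1/x^2 dx = 0.0510753.
Boundary: ½(f(12) + f(31)) = ½(0.00694444 + 0.00104058) = 0.00399251.
Integral + boundary = 0.0550678.
Order-1 term: 1/12 · (-6.71344e-05 − (-0.00115741)) = 9.08561e-05.
After k=1: 0.0551586.
Order-2 term: −1/720 · (-8.38306e-07 − (-9.64506e-05)) = -1.32795e-07.
After k=2: 0.0551585.
Order-3 term: 1/30240 · (-2.61698e-08 − (-2.00939e-05)) = 6.63615e-10.
After k=3: 0.0551585.
Order-4 term: −1/1209600 · (-1.52498e-09 − (-7.81429e-06)) = -6.45896e-12.

S_4 ≈ 0.0551585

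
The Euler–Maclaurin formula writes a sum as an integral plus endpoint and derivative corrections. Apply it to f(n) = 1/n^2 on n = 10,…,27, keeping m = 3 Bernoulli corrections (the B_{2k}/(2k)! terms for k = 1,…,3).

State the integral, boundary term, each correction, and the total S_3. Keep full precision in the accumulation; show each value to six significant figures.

Integral: ∫_10^27 1/x^2 dx = 0.0629630.
Endpoint term: (f(10) + f(27))/2 = (0.0100000 + 0.00137174)/2 = 0.00568587.
Running total after boundary: 0.0686488.
Correction k=1: B_{2}/2! · (f^{(1)}(27) − f^{(1)}(10)) = 1/12 · (-0.000101611 − (-0.00200000)) = 0.000158199.
After k=1: 0.0688070.
Correction k=2: B_{4}/4! · (f^{(3)}(27) − f^{(3)}(10)) = −1/720 · (-1.67260e-06 − (-0.000240000)) = -3.31010e-07.
After k=2: 0.0688067.
Correction k=3: B_{6}/6! · (f^{(5)}(27) − f^{(5)}(10)) = 1/30240 · (-6.88313e-08 − (-7.20000e-05)) = 2.37868e-09.

S_3 ≈ 0.0688067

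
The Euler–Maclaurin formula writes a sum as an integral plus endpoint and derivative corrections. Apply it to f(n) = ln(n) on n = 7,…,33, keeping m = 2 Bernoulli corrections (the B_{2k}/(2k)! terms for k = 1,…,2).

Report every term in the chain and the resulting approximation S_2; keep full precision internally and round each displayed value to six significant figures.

S_2 ≈ 78.4752

Integral: ∫_7^33 ln(x) dx = 75.7634.
Endpoint term: (f(7) + f(33))/2 = (1.94591 + 3.49651)/2 = 2.72121.
Integral + boundary = 78.4846.
Correction k=1: B_{2}/2! · (f^{(1)}(33) − f^{(1)}(7)) = 1/12 · (0.0303030 − 0.142857) = -0.00937951.
After k=1: 78.4752.
Correction k=2: B_{4}/4! · (f^{(3)}(33) − f^{(3)}(7)) = −1/720 · (5.56529e-05 − 0.00583090) = 8.02118e-06.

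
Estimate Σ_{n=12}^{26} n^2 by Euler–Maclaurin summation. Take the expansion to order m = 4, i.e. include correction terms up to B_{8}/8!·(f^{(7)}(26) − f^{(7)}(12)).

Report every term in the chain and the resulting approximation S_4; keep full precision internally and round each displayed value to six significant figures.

S_4 ≈ 5695.00

The integral term ∫_12^26 x^2 dx = 5282.67.
Boundary: ½(f(12) + f(26)) = ½(144.000 + 676.000) = 410.000.
Running total after boundary: 5692.67.
Correction k=1: B_{2}/2! · (f^{(1)}(26) − f^{(1)}(12)) = 1/12 · (52.0000 − 24.0000) = 2.33333.
Running total after k=1: 5695.00.
Correction k=2: B_{4}/4! · (f^{(3)}(26) − f^{(3)}(12)) = −1/720 · (0.00000 − 0.00000) = 0.00000.
Running total after k=2: 5695.00.
Correction k=3: B_{6}/6! · (f^{(5)}(26) − f^{(5)}(12)) = 1/30240 · (0.00000 − 0.00000) = 0.00000.
Running total after k=3: 5695.00.
Correction k=4: B_{8}/8! · (f^{(7)}(26) − f^{(7)}(12)) = −1/1209600 · (0.00000 − 0.00000) = 0.00000.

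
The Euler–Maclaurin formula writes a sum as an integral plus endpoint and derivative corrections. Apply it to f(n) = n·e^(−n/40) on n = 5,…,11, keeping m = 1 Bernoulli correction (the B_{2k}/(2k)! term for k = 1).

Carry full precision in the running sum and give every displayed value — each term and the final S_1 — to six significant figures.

S_1 ≈ 45.3327

The integral term ∫_5^11 x·e^(−x/40) dx = 38.9673.
Endpoint term: (f(5) + f(11))/2 = (4.41248 + 8.35529)/2 = 6.38389.
Running total after boundary: 45.3512.
Order-1 term: 1/12 · (0.550690 − 0.772185) = -0.0184579.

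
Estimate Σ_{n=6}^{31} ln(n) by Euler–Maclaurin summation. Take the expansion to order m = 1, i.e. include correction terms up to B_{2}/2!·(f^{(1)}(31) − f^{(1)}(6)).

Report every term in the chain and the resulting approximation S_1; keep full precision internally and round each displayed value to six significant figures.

∫_6^31 ln(x) dx evaluates to 70.7030.
Endpoint term: (f(6) + f(31))/2 = (1.79176 + 3.43399)/2 = 2.61287.
Integral + boundary = 73.3159.
k=1: B_{2}/(2)! × [f^{(1)}(31) − f^{(1)}(6)] = 1/12 × (0.0322581 − 0.166667) = -0.0112007.

S_1 ≈ 73.3047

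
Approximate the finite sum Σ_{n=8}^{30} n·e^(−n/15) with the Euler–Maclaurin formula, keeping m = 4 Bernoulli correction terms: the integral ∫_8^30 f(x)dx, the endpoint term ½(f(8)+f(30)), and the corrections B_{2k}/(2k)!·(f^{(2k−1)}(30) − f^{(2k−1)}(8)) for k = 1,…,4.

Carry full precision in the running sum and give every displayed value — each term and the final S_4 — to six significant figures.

∫_8^30 x·e^(−x/15) dx evaluates to 111.042.
½[f(8) + f(30)] = ½[4.69317 + 4.06006] = 4.37661.
Integral + boundary = 115.418.
k=1: B_{2}/(2)! × [f^{(1)}(30) − f^{(1)}(8)] = 1/12 × (-0.135335 − 0.273768) = -0.0340920.
After k=1: 115.384.
k=2: B_{4}/(4)! × [f^{(3)}(30) − f^{(3)}(8)] = −1/720 × (0.000601490 − 0.00643138) = 8.09707e-06.
After k=2: 115.384.
k=3: B_{6}/(6)! × [f^{(5)}(30) − f^{(5)}(8)] = 1/30240 × (8.01987e-06 − 5.17601e-05) = -1.44643e-09.
After k=3: 115.384.
k=4: B_{8}/(8)! × [f^{(7)}(30) − f^{(7)}(8)] = −1/1209600 × (5.94064e-08 − 3.33050e-07) = 2.26226e-13.

S_4 ≈ 115.384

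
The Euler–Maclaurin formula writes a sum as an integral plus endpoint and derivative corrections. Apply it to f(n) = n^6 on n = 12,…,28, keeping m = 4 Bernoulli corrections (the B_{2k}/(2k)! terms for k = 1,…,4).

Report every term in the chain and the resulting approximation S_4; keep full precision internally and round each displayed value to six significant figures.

S_4 ≈ 2.17336e+09

The integral term ∫_12^28 x^6 dx = 1.92244e+09.
Endpoint term: (f(12) + f(28))/2 = (2.98598e+06 + 4.81890e+08)/2 = 2.42438e+08.
So far: 2.16488e+09.
k=1: B_{2}/(2)! × [f^{(1)}(28) − f^{(1)}(12)] = 1/12 × (1.03262e+08 − 1.49299e+06) = 8.48077e+06.
After k=1: 2.17336e+09.
k=2: B_{4}/(4)! × [f^{(3)}(28) − f^{(3)}(12)] = −1/720 × (2.63424e+06 − 207360) = -3370.67.
After k=2: 2.17336e+09.
k=3: B_{6}/(6)! × [f^{(5)}(28) − f^{(5)}(12)] = 1/30240 × (20160.0 − 8640.00) = 0.380952.
After k=3: 2.17336e+09.
k=4: B_{8}/(8)! × [f^{(7)}(28) − f^{(7)}(12)] = −1/1209600 × (0.00000 − 0.00000) = 0.00000.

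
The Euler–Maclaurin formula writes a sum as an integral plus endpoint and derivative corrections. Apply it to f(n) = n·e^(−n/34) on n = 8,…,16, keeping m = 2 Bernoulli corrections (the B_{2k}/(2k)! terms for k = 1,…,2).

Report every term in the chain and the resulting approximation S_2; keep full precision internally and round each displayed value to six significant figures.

S_2 ≈ 74.8598

The integral term ∫_8^16 x·e^(−x/34) dx = 66.7241.
Endpoint term: (f(8) + f(16))/2 = (6.32271 + 9.99416)/2 = 8.15843.
So far: 74.8826.
Order-1 term: 1/12 · (0.330689 − 0.604376) = -0.0228073.
Partial sum through k=1: 74.8598.
Order-2 term: −1/720 · (0.00136675 − 0.00189018) = 7.26998e-07.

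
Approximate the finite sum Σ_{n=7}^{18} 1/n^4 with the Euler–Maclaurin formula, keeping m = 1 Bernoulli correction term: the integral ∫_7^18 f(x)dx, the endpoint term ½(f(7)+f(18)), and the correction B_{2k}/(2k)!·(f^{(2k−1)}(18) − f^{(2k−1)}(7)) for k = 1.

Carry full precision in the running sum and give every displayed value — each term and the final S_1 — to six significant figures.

S_1 ≈ 0.00114733

Integral: ∫_7^18 1/x^4 dx = 0.000914661.
½[f(7) + f(18)] = ½[0.000416493 + 9.52599e-06] = 0.000213010.
So far: 0.00112767.
k=1: B_{2}/(2)! × [f^{(1)}(18) − f^{(1)}(7)] = 1/12 × (-2.11689e-06 − (-0.000237996)) = 1.96566e-05.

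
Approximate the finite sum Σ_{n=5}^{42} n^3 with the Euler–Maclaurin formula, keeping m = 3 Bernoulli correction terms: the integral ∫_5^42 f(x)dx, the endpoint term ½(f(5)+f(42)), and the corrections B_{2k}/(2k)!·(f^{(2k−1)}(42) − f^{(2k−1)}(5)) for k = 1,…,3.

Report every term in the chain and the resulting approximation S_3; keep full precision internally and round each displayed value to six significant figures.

S_3 ≈ 815309

∫_5^42 x^3 dx evaluates to 777768.
Boundary: ½(f(5) + f(42)) = ½(125.000 + 74088.0) = 37106.5.
Running total after boundary: 814874.
k=1: B_{2}/(2)! × [f^{(1)}(42) − f^{(1)}(5)] = 1/12 × (5292.00 − 75.0000) = 434.750.
After k=1: 815309.
k=2: B_{4}/(4)! × [f^{(3)}(42) − f^{(3)}(5)] = −1/720 × (6.00000 − 6.00000) = 0.00000.
After k=2: 815309.
k=3: B_{6}/(6)! × [f^{(5)}(42) − f^{(5)}(5)] = 1/30240 × (0.00000 − 0.00000) = 0.00000.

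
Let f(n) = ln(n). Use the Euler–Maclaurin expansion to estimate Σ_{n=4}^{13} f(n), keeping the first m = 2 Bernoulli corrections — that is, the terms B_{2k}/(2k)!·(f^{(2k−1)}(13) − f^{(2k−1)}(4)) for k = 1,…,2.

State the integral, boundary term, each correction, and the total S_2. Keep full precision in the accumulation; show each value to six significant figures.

∫_4^13 ln(x) dx evaluates to 18.7992.
Boundary: ½(f(4) + f(13)) = ½(1.38629 + 2.56495) = 1.97562.
So far: 20.7748.
Order-1 term: 1/12 · (0.0769231 − 0.250000) = -0.0144231.
Running total after k=1: 20.7604.
Order-2 term: −1/720 · (0.000910332 − 0.0312500) = 4.21384e-05.

S_2 ≈ 20.7604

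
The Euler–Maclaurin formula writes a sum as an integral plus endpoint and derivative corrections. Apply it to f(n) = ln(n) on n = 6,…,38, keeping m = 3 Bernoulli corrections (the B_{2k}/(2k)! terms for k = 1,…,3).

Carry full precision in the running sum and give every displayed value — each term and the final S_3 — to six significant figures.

S_3 ≈ 98.1807

The integral term ∫_6^38 ln(x) dx = 95.4777.
½[f(6) + f(38)] = ½[1.79176 + 3.63759] = 2.71467.
So far: 98.1924.
Order-1 term: 1/12 · (0.0263158 − 0.166667) = -0.0116959.
Running total after k=1: 98.1807.
Order-2 term: −1/720 · (3.64485e-05 − 0.00925926) = 1.28095e-05.
Running total after k=2: 98.1807.
Order-3 term: 1/30240 · (3.02896e-07 − 0.00308642) = -1.02054e-07.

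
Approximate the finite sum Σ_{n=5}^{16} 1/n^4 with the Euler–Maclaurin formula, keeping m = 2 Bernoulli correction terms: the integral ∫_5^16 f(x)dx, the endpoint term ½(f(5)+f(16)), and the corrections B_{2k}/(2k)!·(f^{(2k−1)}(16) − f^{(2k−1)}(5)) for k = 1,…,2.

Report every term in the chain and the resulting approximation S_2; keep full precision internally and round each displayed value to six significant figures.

S_2 ≈ 0.00349713

Integral: ∫_5^16 1/x^4 dx = 0.00258529.
Boundary: ½(f(5) + f(16)) = ½(0.00160000 + 1.52588e-05) = 0.000807629.
So far: 0.00339292.
Order-1 term: 1/12 · (-3.81470e-06 − (-0.00128000)) = 0.000106349.
After k=1: 0.00349926.
Order-2 term: −1/720 · (-4.47035e-07 − (-0.00153600)) = -2.13271e-06.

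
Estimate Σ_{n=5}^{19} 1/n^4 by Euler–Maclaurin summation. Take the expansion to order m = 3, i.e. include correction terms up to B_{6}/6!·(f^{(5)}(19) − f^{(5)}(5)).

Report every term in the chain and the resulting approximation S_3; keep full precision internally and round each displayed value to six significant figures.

S_3 ≈ 0.00352642

Integral: ∫_5^19 1/x^4 dx = 0.00261807.
Endpoint term: (f(5) + f(19))/2 = (0.00160000 + 7.67336e-06)/2 = 0.000803837.
Running total after boundary: 0.00342191.
Order-1 term: 1/12 · (-1.61544e-06 − (-0.00128000)) = 0.000106532.
Running total after k=1: 0.00352844.
Order-2 term: −1/720 · (-1.34247e-07 − (-0.00153600)) = -2.13315e-06.
Running total after k=2: 0.00352630.
Order-3 term: 1/30240 · (-2.08251e-08 − (-0.00344064)) = 1.13777e-07.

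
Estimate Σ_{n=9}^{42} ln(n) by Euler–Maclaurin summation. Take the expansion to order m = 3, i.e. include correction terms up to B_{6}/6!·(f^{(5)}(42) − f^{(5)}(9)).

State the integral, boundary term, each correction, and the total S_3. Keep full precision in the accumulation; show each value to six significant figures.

Integral: ∫_9^42 ln(x) dx = 104.207.
Endpoint term: (f(9) + f(42))/2 = (2.19722 + 3.73767)/2 = 2.96745.
Running total after boundary: 107.175.
Order-1 term: 1/12 · (0.0238095 − 0.111111) = -0.00727513.
After k=1: 107.167.
Order-2 term: −1/720 · (2.69949e-05 − 0.00274348) = 3.77290e-06.
After k=2: 107.167.
Order-3 term: 1/30240 · (1.83639e-07 − 0.000406442) = -1.34345e-08.

S_3 ≈ 107.167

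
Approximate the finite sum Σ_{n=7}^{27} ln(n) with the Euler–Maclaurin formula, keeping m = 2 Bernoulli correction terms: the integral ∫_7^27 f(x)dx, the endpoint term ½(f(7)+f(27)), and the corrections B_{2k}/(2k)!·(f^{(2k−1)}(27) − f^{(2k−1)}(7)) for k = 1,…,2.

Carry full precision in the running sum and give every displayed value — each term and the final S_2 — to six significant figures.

The integral term ∫_7^27 ln(x) dx = 55.3662.
Endpoint term: (f(7) + f(27))/2 = (1.94591 + 3.29584)/2 = 2.62087.
Running total after boundary: 57.9871.
Order-1 term: 1/12 · (0.0370370 − 0.142857) = -0.00881834.
After k=1: 57.9783.
Order-2 term: −1/720 · (0.000101611 − 0.00583090) = 7.95735e-06.

S_2 ≈ 57.9783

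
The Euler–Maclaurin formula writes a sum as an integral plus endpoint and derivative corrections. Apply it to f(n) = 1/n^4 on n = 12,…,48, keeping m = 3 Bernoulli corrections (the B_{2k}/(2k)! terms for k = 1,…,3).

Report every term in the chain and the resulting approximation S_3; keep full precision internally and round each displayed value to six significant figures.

S_3 ≈ 0.000215428

∫_12^48 1/x^4 dx evaluates to 0.000189887.
Boundary: ½(f(12) + f(48)) = ½(4.82253e-05 + 1.88380e-07) = 2.42068e-05.
Integral + boundary = 0.000214094.
Order-1 term: 1/12 · (-1.56983e-08 − (-1.60751e-05)) = 1.33828e-06.
After k=1: 0.000215432.
Order-2 term: −1/720 · (-2.04406e-10 − (-3.34898e-06)) = -4.65108e-09.
After k=2: 0.000215428.
Order-3 term: 1/30240 · (-4.96819e-12 − (-1.30238e-06)) = 4.30680e-11.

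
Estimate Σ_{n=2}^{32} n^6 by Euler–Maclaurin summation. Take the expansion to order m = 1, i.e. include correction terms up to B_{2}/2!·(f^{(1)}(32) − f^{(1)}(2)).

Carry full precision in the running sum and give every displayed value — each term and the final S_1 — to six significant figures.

S_1 ≈ 5.46218e+09

Integral: ∫_2^32 x^6 dx = 4.90853e+09.
½[f(2) + f(32)] = ½[64.0000 + 1.07374e+09] = 5.36871e+08.
Running total after boundary: 5.44540e+09.
k=1: B_{2}/(2)! × [f^{(1)}(32) − f^{(1)}(2)] = 1/12 × (2.01327e+08 − 192.000) = 1.67772e+07.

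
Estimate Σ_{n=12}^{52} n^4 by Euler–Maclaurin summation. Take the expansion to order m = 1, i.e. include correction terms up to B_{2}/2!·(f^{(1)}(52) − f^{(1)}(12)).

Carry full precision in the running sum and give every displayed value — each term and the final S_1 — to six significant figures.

S_1 ≈ 7.97035e+07

Integral: ∫_12^52 x^4 dx = 7.59910e+07.
Endpoint term: (f(12) + f(52))/2 = (20736.0 + 7.31162e+06)/2 = 3.66618e+06.
Integral + boundary = 7.96572e+07.
Order-1 term: 1/12 · (562432 − 6912.00) = 46293.3.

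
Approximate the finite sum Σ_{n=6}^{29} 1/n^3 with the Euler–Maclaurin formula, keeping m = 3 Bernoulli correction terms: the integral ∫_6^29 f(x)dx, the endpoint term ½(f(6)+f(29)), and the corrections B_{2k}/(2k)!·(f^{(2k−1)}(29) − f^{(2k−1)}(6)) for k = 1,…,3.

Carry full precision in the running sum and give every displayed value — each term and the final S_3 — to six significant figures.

S_3 ≈ 0.0158205

Integral: ∫_6^29 1/x^3 dx = 0.0132944.
½[f(6) + f(29)] = ½[0.00462963 + 4.10021e-05] = 0.00233532.
Running total after boundary: 0.0156297.
Correction k=1: B_{2}/2! · (f^{(1)}(29) − f^{(1)}(6)) = 1/12 · (-4.24160e-06 − (-0.00231481)) = 0.000192548.
Partial sum through k=1: 0.0158222.
Correction k=2: B_{4}/4! · (f^{(3)}(29) − f^{(3)}(6)) = −1/720 · (-1.00870e-07 − (-0.00128601)) = -1.78598e-06.
Partial sum through k=2: 0.0158204.
Correction k=3: B_{6}/6! · (f^{(5)}(29) − f^{(5)}(6)) = 1/30240 · (-5.03752e-09 − (-0.00150034)) = 4.96143e-08.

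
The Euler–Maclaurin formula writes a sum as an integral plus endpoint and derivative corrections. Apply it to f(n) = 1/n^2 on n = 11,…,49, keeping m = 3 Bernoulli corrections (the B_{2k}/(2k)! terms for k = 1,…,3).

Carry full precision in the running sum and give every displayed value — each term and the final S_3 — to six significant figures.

S_3 ≈ 0.0749650

Integral: ∫_11^49 1/x^2 dx = 0.0705009.
Endpoint term: (f(11) + f(49))/2 = (0.00826446 + 0.000416493)/2 = 0.00434048.
Integral + boundary = 0.0748414.
Correction k=1: B_{2}/2! · (f^{(1)}(49) − f^{(1)}(11)) = 1/12 · (-1.69997e-05 − (-0.00150263)) = 0.000123802.
Partial sum through k=1: 0.0749652.
Correction k=2: B_{4}/4! · (f^{(3)}(49) − f^{(3)}(11)) = −1/720 · (-8.49632e-08 − (-0.000149021)) = -2.06856e-07.
Partial sum through k=2: 0.0749650.
Correction k=3: B_{6}/6! · (f^{(5)}(49) − f^{(5)}(11)) = 1/30240 · (-1.06160e-09 − (-3.69474e-05)) = 1.22177e-09.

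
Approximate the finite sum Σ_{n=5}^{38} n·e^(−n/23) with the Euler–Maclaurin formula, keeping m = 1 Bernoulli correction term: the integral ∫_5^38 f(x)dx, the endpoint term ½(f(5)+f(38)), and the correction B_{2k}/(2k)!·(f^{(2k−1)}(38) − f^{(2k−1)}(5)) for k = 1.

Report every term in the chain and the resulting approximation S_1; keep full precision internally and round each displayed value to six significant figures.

S_1 ≈ 254.901

∫_5^38 x·e^(−x/23) dx evaluates to 249.311.
½[f(5) + f(38)] = ½[4.02308 + 7.28205] = 5.65256.
Running total after boundary: 254.964.
Order-1 term: 1/12 · (-0.124978 − 0.629699) = -0.0628897.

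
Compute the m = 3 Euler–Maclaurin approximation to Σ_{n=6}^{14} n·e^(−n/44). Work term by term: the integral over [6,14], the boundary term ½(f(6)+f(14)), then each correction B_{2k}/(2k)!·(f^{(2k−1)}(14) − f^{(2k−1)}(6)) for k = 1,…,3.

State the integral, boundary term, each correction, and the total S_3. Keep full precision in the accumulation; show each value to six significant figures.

The integral term ∫_6^14 x·e^(−x/44) dx = 63.0509.
Boundary: ½(f(6) + f(14)) = ½(5.23515 + 10.1846) = 7.70987.
Integral + boundary = 70.7608.
Correction k=1: B_{2}/2! · (f^{(1)}(14) − f^{(1)}(6)) = 1/12 · (0.496003 − 0.753545) = -0.0214618.
Partial sum through k=1: 70.7393.
Correction k=2: B_{4}/4! · (f^{(3)}(14) − f^{(3)}(6)) = −1/720 · (0.00100772 − 0.00129060) = 3.92886e-07.
Partial sum through k=2: 70.7393.
Correction k=3: B_{6}/6! · (f^{(5)}(14) − f^{(5)}(6)) = 1/30240 · (9.08697e-07 − 1.13221e-06) = -7.39142e-12.

S_3 ≈ 70.7393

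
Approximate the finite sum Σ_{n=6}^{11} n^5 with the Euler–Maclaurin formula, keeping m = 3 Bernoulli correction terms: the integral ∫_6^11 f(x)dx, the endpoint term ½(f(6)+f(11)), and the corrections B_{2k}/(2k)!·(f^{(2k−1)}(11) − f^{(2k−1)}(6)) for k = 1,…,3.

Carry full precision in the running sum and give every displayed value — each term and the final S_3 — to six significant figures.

The integral term ∫_6^11 x^5 dx = 287484.
Boundary: ½(f(6) + f(11)) = ½(7776.00 + 161051) = 84413.5.
Integral + boundary = 371898.
Order-1 term: 1/12 · (73205.0 − 6480.00) = 5560.42.
After k=1: 377458.
Order-2 term: −1/720 · (7260.00 − 2160.00) = -7.08333.
After k=2: 377451.
Order-3 term: 1/30240 · (120.000 − 120.000) = 0.00000.

S_3 ≈ 377451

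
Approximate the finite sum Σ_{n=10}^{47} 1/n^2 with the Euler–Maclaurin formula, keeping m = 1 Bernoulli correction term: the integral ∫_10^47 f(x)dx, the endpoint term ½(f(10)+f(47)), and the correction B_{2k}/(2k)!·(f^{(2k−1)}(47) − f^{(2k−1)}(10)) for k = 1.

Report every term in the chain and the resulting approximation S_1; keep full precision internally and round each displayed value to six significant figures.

∫_10^47 1/x^2 dx evaluates to 0.0787234.
Endpoint term: (f(10) + f(47))/2 = (0.0100000 + 0.000452694)/2 = 0.00522635.
Running total after boundary: 0.0839498.
k=1: B_{2}/(2)! × [f^{(1)}(47) − f^{(1)}(10)] = 1/12 × (-1.92636e-05 − (-0.00200000)) = 0.000165061.

S_1 ≈ 0.0841148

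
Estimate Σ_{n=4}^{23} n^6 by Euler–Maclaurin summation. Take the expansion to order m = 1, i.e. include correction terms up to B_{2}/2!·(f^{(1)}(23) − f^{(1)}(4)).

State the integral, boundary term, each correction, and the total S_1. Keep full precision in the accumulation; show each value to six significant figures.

The integral term ∫_4^23 x^6 dx = 4.86401e+08.
½[f(4) + f(23)] = ½[4096.00 + 1.48036e+08] = 7.40200e+07.
So far: 5.60421e+08.
Order-1 term: 1/12 · (3.86181e+07 − 6144.00) = 3.21766e+06.

S_1 ≈ 5.63639e+08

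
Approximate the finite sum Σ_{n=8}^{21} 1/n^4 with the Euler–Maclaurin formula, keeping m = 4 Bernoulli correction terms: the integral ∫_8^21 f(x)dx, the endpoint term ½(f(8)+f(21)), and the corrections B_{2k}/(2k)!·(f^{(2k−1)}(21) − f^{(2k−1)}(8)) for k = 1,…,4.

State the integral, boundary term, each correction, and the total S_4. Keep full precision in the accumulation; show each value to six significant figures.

Integral: ∫_8^21 1/x^4 dx = 0.000615048.
Boundary: ½(f(8) + f(21)) = ½(0.000244141 + 5.14189e-06) = 0.000124641.
So far: 0.000739690.
Order-1 term: 1/12 · (-9.79408e-07 − (-0.000122070)) = 1.00909e-05.
Partial sum through k=1: 0.000749781.
Order-2 term: −1/720 · (-6.66264e-08 − (-5.72205e-05)) = -7.93803e-08.
Partial sum through k=2: 0.000749701.
Order-3 term: 1/30240 · (-8.46049e-09 − (-5.00679e-05)) = 1.65540e-09.
Partial sum through k=3: 0.000749703.
Order-4 term: −1/1209600 · (-1.72663e-09 − (-7.04080e-05)) = -5.82062e-11.

S_4 ≈ 0.000749703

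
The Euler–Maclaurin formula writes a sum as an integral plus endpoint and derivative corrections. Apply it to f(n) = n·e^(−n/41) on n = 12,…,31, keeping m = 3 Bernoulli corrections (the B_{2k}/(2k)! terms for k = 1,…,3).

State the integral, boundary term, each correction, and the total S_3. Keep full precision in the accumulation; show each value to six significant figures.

Integral: ∫_12^31 x·e^(−x/41) dx = 235.671.
Boundary: ½(f(12) + f(31)) = ½(8.95510 + 14.5543) = 11.7547.
So far: 247.426.
Order-1 term: 1/12 · (0.114511 − 0.527842) = -0.0344442.
After k=1: 247.391.
Order-2 term: −1/720 · (0.000626711 − 0.00120188) = 7.98845e-07.
After k=2: 247.391.
Order-3 term: 1/30240 · (7.05117e-07 − 1.24316e-06) = -1.77925e-11.

S_3 ≈ 247.391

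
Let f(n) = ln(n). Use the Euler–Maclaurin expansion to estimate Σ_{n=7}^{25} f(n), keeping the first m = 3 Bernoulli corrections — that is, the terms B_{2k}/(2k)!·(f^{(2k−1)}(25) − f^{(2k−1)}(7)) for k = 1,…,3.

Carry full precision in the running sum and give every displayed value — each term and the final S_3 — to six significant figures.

Integral: ∫_7^25 ln(x) dx = 48.8505.
½[f(7) + f(25)] = ½[1.94591 + 3.21888] = 2.58239.
Integral + boundary = 51.4329.
Order-1 term: 1/12 · (0.0400000 − 0.142857) = -0.00857143.
Running total after k=1: 51.4243.
Order-2 term: −1/720 · (0.000128000 − 0.00583090) = 7.92070e-06.
Running total after k=2: 51.4244.
Order-3 term: 1/30240 · (2.45760e-06 − 0.00142798) = -4.71402e-08.

S_3 ≈ 51.4244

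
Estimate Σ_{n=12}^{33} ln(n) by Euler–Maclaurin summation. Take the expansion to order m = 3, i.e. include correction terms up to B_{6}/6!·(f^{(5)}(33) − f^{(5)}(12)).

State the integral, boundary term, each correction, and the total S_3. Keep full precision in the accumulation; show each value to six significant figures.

S_3 ≈ 67.5522

The integral term ∫_12^33 ln(x) dx = 64.5659.
Boundary: ½(f(12) + f(33)) = ½(2.48491 + 3.49651) = 2.99071.
Integral + boundary = 67.5566.
Order-1 term: 1/12 · (0.0303030 − 0.0833333) = -0.00441919.
Running total after k=1: 67.5522.
Order-2 term: −1/720 · (5.56529e-05 − 0.00115741) = 1.53021e-06.
Running total after k=2: 67.5522.
Order-3 term: 1/30240 · (6.13256e-07 − 9.64506e-05) = -3.16922e-09.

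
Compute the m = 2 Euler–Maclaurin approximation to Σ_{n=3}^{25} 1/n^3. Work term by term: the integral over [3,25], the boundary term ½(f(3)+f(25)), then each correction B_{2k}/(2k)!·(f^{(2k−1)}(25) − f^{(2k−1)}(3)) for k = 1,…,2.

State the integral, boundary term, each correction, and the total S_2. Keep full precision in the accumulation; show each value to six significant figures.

Integral: ∫_3^25 1/x^3 dx = 0.0547556.
Boundary: ½(f(3) + f(25)) = ½(0.0370370 + 6.40000e-05) = 0.0185505.
So far: 0.0733061.
k=1: B_{2}/(2)! × [f^{(1)}(25) − f^{(1)}(3)] = 1/12 × (-7.68000e-06 − (-0.0370370)) = 0.00308578.
After k=1: 0.0763919.
k=2: B_{4}/(4)! × [f^{(3)}(25) − f^{(3)}(3)] = −1/720 × (-2.45760e-07 − (-0.0823045)) = -0.000114312.

S_2 ≈ 0.0762775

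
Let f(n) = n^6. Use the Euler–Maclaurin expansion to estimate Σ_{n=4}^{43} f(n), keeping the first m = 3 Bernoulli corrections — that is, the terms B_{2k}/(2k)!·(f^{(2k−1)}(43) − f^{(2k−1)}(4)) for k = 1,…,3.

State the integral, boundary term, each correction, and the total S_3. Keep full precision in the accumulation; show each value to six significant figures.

S_3 ≈ 4.20654e+10

∫_4^43 x^6 dx evaluates to 3.88312e+10.
Boundary: ½(f(4) + f(43)) = ½(4096.00 + 6.32136e+09) = 3.16068e+09.
So far: 4.19919e+10.
Correction k=1: B_{2}/2! · (f^{(1)}(43) − f^{(1)}(4)) = 1/12 · (8.82051e+08 − 6144.00) = 7.35037e+07.
Partial sum through k=1: 4.20654e+10.
Correction k=2: B_{4}/4! · (f^{(3)}(43) − f^{(3)}(4)) = −1/720 · (9.54084e+06 − 7680.00) = -13240.5.
Partial sum through k=2: 4.20654e+10.
Correction k=3: B_{6}/6! · (f^{(5)}(43) − f^{(5)}(4)) = 1/30240 · (30960.0 − 2880.00) = 0.928571.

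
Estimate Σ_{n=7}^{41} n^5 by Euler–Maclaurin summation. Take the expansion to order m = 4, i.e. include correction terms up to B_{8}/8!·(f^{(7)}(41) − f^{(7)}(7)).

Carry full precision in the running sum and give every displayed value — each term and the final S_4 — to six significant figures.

S_4 ≈ 8.50777e+08

∫_7^41 x^5 dx evaluates to 7.91664e+08.
Endpoint term: (f(7) + f(41))/2 = (16807.0 + 1.15856e+08)/2 = 5.79365e+07.
Integral + boundary = 8.49601e+08.
Correction k=1: B_{2}/2! · (f^{(1)}(41) − f^{(1)}(7)) = 1/12 · (1.41288e+07 − 12005.0) = 1.17640e+06.
Running total after k=1: 8.50777e+08.
Correction k=2: B_{4}/4! · (f^{(3)}(41) − f^{(3)}(7)) = −1/720 · (100860 − 2940.00) = -136.000.
Running total after k=2: 8.50777e+08.
Correction k=3: B_{6}/6! · (f^{(5)}(41) − f^{(5)}(7)) = 1/30240 · (120.000 − 120.000) = 0.00000.
Running total after k=3: 8.50777e+08.
Correction k=4: B_{8}/8! · (f^{(7)}(41) − f^{(7)}(7)) = −1/1209600 · (0.00000 − 0.00000) = 0.00000.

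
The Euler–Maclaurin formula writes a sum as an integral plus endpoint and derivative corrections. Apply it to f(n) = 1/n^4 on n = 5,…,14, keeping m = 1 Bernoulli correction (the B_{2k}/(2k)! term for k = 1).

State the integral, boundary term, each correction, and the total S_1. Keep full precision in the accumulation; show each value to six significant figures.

S_1 ≈ 0.00346425

The integral term ∫_5^14 1/x^4 dx = 0.00254519.
Endpoint term: (f(5) + f(14))/2 = (0.00160000 + 2.60308e-05)/2 = 0.000813015.
Running total after boundary: 0.00335820.
Correction k=1: B_{2}/2! · (f^{(1)}(14) − f^{(1)}(5)) = 1/12 · (-7.43738e-06 − (-0.00128000)) = 0.000106047.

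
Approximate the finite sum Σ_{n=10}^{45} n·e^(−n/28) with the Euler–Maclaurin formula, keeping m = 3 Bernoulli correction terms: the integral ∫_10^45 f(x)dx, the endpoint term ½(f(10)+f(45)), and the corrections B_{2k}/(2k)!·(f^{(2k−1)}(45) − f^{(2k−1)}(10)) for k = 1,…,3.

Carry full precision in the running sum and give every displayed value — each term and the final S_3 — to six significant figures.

S_3 ≈ 342.673

Integral: ∫_10^45 x·e^(−x/28) dx = 334.712.
Endpoint term: (f(10) + f(45))/2 = (6.99673 + 9.02068)/2 = 8.00870.
Integral + boundary = 342.721.
k=1: B_{2}/(2)! × [f^{(1)}(45) − f^{(1)}(10)] = 1/12 × (-0.121708 − 0.449789) = -0.0476248.
Running total after k=1: 342.673.
k=2: B_{4}/(4)! × [f^{(3)}(45) − f^{(3)}(10)] = −1/720 × (0.000356137 − 0.00235859) = 2.78118e-06.
Running total after k=2: 342.673.
k=3: B_{6}/(6)! × [f^{(5)}(45) − f^{(5)}(10)] = 1/30240 × (1.10652e-06 − 5.28504e-06) = -1.38178e-10.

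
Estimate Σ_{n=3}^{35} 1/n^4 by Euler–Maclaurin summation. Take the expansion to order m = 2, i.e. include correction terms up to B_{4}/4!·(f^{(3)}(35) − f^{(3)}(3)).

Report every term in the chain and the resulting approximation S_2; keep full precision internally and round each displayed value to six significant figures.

The integral term ∫_3^35 1/x^4 dx = 0.0123379.
½[f(3) + f(35)] = ½[0.0123457 + 6.66389e-07] = 0.00617317.
Running total after boundary: 0.0185111.
Order-1 term: 1/12 · (-7.61587e-08 − (-0.0164609)) = 0.00137174.
Running total after k=1: 0.0198828.
Order-2 term: −1/720 · (-1.86511e-09 − (-0.0548697)) = -7.62079e-05.

S_2 ≈ 0.0198066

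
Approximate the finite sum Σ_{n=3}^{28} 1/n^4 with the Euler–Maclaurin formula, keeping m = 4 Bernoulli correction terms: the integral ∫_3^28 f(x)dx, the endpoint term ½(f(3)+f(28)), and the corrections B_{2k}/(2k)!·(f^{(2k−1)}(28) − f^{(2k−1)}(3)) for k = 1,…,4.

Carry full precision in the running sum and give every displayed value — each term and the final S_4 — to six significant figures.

S_4 ≈ 0.0198081

The integral term ∫_3^28 1/x^4 dx = 0.0123305.
Boundary: ½(f(3) + f(28)) = ½(0.0123457 + 1.62693e-06) = 0.00617365.
Integral + boundary = 0.0185041.
Order-1 term: 1/12 · (-2.32418e-07 − (-0.0164609)) = 0.00137172.
After k=1: 0.0198759.
Order-2 term: −1/720 · (-8.89355e-09 − (-0.0548697)) = -7.62079e-05.
After k=2: 0.0197997.
Order-3 term: 1/30240 · (-6.35253e-10 − (-0.341411)) = 1.12901e-05.
After k=3: 0.0198110.
Order-4 term: −1/1209600 · (-7.29245e-11 − (-3.41411)) = -2.82251e-06.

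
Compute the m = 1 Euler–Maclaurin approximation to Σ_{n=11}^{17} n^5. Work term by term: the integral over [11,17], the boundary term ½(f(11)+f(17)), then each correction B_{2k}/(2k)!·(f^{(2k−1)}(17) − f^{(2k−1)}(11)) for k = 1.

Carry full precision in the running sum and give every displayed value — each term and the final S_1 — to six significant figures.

S_1 ≈ 4.54682e+06

∫_11^17 x^5 dx evaluates to 3.72767e+06.
½[f(11) + f(17)] = ½[161051 + 1.41986e+06] = 790454.
Integral + boundary = 4.51812e+06.
k=1: B_{2}/(2)! × [f^{(1)}(17) − f^{(1)}(11)] = 1/12 × (417605 − 73205.0) = 28700.0.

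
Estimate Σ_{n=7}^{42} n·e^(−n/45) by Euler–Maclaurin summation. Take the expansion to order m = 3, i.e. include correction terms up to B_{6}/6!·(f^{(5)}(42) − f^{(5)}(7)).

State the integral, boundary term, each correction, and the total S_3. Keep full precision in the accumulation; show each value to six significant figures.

∫_7^42 x·e^(−x/45) dx evaluates to 463.361.
½[f(7) + f(42)] = ½[5.99158 + 16.5161] = 11.2538.
Running total after boundary: 474.615.
Order-1 term: 1/12 · (0.0262160 − 0.722793) = -0.0580481.
Partial sum through k=1: 474.557.
Order-2 term: −1/720 · (0.000401332 − 0.00120231) = 1.11247e-06.
Partial sum through k=2: 474.557.
Order-3 term: 1/30240 · (3.89984e-07 − 1.01120e-06) = -2.05428e-11.

S_3 ≈ 474.557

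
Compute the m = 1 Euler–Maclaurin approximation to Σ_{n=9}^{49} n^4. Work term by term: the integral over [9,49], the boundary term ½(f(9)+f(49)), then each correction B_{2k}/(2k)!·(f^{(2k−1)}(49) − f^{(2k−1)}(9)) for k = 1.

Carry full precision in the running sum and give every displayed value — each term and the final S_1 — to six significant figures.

S_1 ≈ 5.94079e+07

∫_9^49 x^4 dx evaluates to 5.64832e+07.
½[f(9) + f(49)] = ½[6561.00 + 5.76480e+06] = 2.88568e+06.
So far: 5.93689e+07.
k=1: B_{2}/(2)! × [f^{(1)}(49) − f^{(1)}(9)] = 1/12 × (470596 − 2916.00) = 38973.3.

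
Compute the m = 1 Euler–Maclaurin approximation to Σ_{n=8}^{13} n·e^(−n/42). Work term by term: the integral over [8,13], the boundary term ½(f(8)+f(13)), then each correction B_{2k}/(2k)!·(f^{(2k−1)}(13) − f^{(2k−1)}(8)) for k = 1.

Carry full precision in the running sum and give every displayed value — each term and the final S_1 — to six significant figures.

∫_8^13 x·e^(−x/42) dx evaluates to 40.7180.
½[f(8) + f(13)] = ½[6.61252 + 9.53935] = 8.07594.
Integral + boundary = 48.7939.
k=1: B_{2}/(2)! × [f^{(1)}(13) − f^{(1)}(8)] = 1/12 × (0.506669 − 0.669124) = -0.0135380.

S_1 ≈ 48.7804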